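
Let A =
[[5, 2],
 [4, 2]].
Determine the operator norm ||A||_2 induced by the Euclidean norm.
||A||_2 = sqrt((49 + sqrt(2385))/2) ≈ 6.9942 (= sqrt(largest eigenvalue of A^T A))

||A||_2 = sigma_max(A) = sqrt(lambda_max(A^T A)). Form the symmetric matrix M = A^T A =
[[41, 18],
 [18, 8]].
Its characteristic polynomial (trace, determinant of M give the coefficients) is
  p(λ) = det(λ I - M) = λ^2 - 49λ + 4.
For λ^2 - 49λ + 4 the discriminant is 2385. It is nonnegative but not a perfect square, so the roots are real and irrational: λ = (49 ± sqrt(2385))/2 ≈ 48.9182, 0.0818.
So the eigenvalues of A^T A are ≈ 0.0818, 48.9182 (all ≥ 0, as they must be for A^T A). The largest is λ_max = (49 + sqrt(2385))/2 ≈ 48.9182, hence ||A||_2 = sqrt(λ_max) = sqrt((49 + sqrt(2385))/2) ≈ 6.9942.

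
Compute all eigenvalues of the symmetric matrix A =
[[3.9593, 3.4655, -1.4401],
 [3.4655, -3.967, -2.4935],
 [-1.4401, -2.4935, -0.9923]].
sigma(A) ≈ {-6, -1, 6}

A is real symmetric, so its spectrum consists of real eigenvalues. Expanding the characteristic polynomial of the displayed matrix gives
  det(λ I - A) = p(λ) = λ^3 + (1)λ^2 + (-36)λ + (-36.0013).
Solving p(λ) = 0 yields eigenvalues ≈ -6, -1, 6. (A is shown rounded to 4 decimals, so these recover the underlying integer eigenvalues to within that precision.)
Verification: the trace of A = -1 equals the sum of eigenvalues -1, and det(A) ≈ 36.0013 matches the eigenvalue product 36.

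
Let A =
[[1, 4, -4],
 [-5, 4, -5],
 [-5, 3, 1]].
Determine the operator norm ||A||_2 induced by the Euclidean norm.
||A||_2 ≈ 9.9181 (= sqrt(largest eigenvalue of A^T A))

||A||_2 = sigma_max(A) = sqrt(lambda_max(A^T A)). Form the symmetric matrix M = A^T A =
[[51, -31, 16],
 [-31, 41, -33],
 [16, -33, 42]].
Its characteristic polynomial (trace, sum of principal 2x2 minors, determinant of M give the coefficients) is
  p(λ) = det(λ I - M) = λ^3 - 134λ^2 + 3649λ - 14161.
No integer candidate from the rational root theorem (±divisors of 14161) is a root, so the roots are irrational. The cubic discriminant is Δ = 27669759985 > 0, so there are three distinct real roots. p(4) = -1645 and p(5) = 859 have opposite signs, so a root lies in (4, 5); Newton's method refines it to λ ≈ 4.646. p(30) = 1709 and p(31) = -25 have opposite signs, so a root lies in (30, 31); Newton's method refines it to λ ≈ 30.9859. p(98) = -2303 and p(99) = 4055 have opposite signs, so a root lies in (98, 99); Newton's method refines it to λ ≈ 98.3681. Check (Vieta): the three roots sum to 134, matching tr M = 134.
So the eigenvalues of A^T A are ≈ 4.646, 30.9859, 98.3681 (all ≥ 0, as they must be for A^T A). The largest is λ_max ≈ 98.3681, hence ||A||_2 = sqrt(λ_max) ≈ 9.9181.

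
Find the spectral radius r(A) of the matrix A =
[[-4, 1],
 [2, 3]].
r(A) = (1 + sqrt(57))/2 ≈ 4.2749

The eigenvalues of A are the roots of its characteristic polynomial. With M = A (coefficients from the trace and determinant):
  p(λ) = det(λ I - M) = λ^2 + λ - 14.
For λ^2 + λ - 14 the discriminant is 57. It is nonnegative but not a perfect square, so the roots are real and irrational: λ = (-1 ± sqrt(57))/2 ≈ 3.2749, -4.2749.
Thus the eigenvalues (to 4 decimals) are 3.2749 (modulus 3.2749); -4.2749 (modulus 4.2749). The spectral radius is the largest modulus: r(A) = (1 + sqrt(57))/2 ≈ 4.2749. (Cross-check: r(A) ≤ ||A||_2 ≈ 4.515; equality holds whenever A is normal, though it can also hold for some non-normal A.)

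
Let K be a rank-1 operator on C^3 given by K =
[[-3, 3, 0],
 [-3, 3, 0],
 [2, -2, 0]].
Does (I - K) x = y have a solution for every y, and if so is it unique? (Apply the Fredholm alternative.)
(I - K) is invertible (det(I - K) = 1 ≠ 0), so for every y in C^3 the equation (I - K) x = y has a unique solution.

K has rank 1, so it is an outer product K = u v^T: every row of K is a multiple of one row vector. Reading off the entries, u = (-3, -3, 2) and v = (1, -1, 0) (row i of K equals u_i·v^T). A rank-one matrix u v^T satisfies K u = u (v·u) and kills the (2)-dimensional subspace v^⊥, so its characteristic polynomial is lambda^2 (lambda - v·u) with v·u = tr K = 0. Hence the eigenvalues of I - K are 1 (multiplicity 2) and 1 - (0) = 1, so det(I - K) = 1. (Direct check: I - K =
[[4, -3, 0],
 [3, -2, 0],
 [-2, 2, 1]]
has determinant 1.) The finite-dimensional Fredholm alternative says: either (I - K) is invertible, or ker(I - K) ≠ {0} and then range(I - K) = ker((I - K)^*)^⊥, with dim ker(I - K) = dim ker((I - K)^*). Since det(I - K) ≠ 0, 1 is not an eigenvalue of K and ker(I - K) = {0}, so we are in the first case: for every y there is a unique x = (I - K)^(-1) y. Explicitly, by the Sherman–Morrison formula, (I - u v^T)^(-1) = I + u v^T/(1 - v·u), i.e. (I - K)^(-1) = I + K.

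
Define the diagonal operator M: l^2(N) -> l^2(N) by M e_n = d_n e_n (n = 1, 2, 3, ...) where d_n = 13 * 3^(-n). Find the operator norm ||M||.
||M|| = 13/3 (attained at n = 1)

For M diagonal, ||M|| = sup_n |d_n|. The sequence d_n = 13 * 3^(-n) is positive and strictly decreasing (ratio 3^(-1) < 1), so the supremum is d_1 = 13/3. Hence ||M|| = 13/3.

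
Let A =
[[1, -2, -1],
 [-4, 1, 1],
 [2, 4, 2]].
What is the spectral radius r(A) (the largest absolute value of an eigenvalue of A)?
r(A) ≈ 4.8595

The eigenvalues of A are the roots of its characteristic polynomial. With M = A (coefficients from the trace, the sum of principal 2x2 minors, and det A):
  p(λ) = det(λ I - M) = λ^3 - 4λ^2 - 5λ + 4.
No integer candidate from the rational root theorem (±divisors of 4) is a root, so the roots are irrational. The cubic discriminant is Δ = 2932 > 0, so there are three distinct real roots. p(-2) = -10 and p(-1) = 4 have opposite signs, so a root lies in (-2, -1); Newton's method refines it to λ ≈ -1.4337. p(0) = 4 and p(1) = -4 have opposite signs, so a root lies in (0, 1); Newton's method refines it to λ ≈ 0.5741. p(4) = -16 and p(5) = 4 have opposite signs, so a root lies in (4, 5); Newton's method refines it to λ ≈ 4.8595. Check (Vieta): the three roots sum to 4, matching tr M = 4.
Thus the eigenvalues (to 4 decimals) are -1.4337 (modulus 1.4337); 0.5741 (modulus 0.5741); 4.8595 (modulus 4.8595). The spectral radius is the largest modulus: r(A) ≈ 4.8595. (Cross-check: r(A) ≤ ||A||_2 ≈ 5.2055; equality holds whenever A is normal, though it can also hold for some non-normal A.)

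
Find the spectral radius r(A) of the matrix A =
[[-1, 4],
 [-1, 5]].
r(A) = (4 + sqrt(20))/2 ≈ 4.2361

The eigenvalues of A are the roots of its characteristic polynomial. With M = A (coefficients from the trace and determinant):
  p(λ) = det(λ I - M) = λ^2 - 4λ - 1.
For λ^2 - 4λ - 1 the discriminant is 20. It is nonnegative but not a perfect square, so the roots are real and irrational: λ = (4 ± sqrt(20))/2 ≈ 4.2361, -0.2361.
Thus the eigenvalues (to 4 decimals) are 4.2361 (modulus 4.2361); -0.2361 (modulus 0.2361). The spectral radius is the largest modulus: r(A) = (4 + sqrt(20))/2 ≈ 4.2361. (Cross-check: r(A) ≤ ||A||_2 ≈ 6.5557; equality holds whenever A is normal, though it can also hold for some non-normal A.)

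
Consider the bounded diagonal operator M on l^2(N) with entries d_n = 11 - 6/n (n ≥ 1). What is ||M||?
||M|| = 11

For a diagonal operator on l^2 with entries d_n, ||M|| = sup_n |d_n|. Here d_1 = 5, d_2 = 8, ..., and d_n = 11 - 6/n increases monotonically toward 11. All terms lie in [5, 11), so |d_n| = d_n and the supremum is the limit 11, which is not attained by any individual d_n. Hence ||M|| = 11.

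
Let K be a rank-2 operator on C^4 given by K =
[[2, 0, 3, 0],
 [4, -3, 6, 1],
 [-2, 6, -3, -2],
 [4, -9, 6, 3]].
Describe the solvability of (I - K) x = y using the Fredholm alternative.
(I - K) is invertible (det(I - K) = -22 ≠ 0), so for every y in C^4 the equation (I - K) x = y has a unique solution.

K has rank 2 and factors as K = U V^T = u1 v1^T + u2 v2^T with u1 = (0, -1, 2, -3), v1 = (0, 3, 0, -1), u2 = (-1, -2, 1, -2), v2 = (-2, 0, -3, 0) (multiplying out reproduces the displayed K). The nonzero eigenvalues of U V^T coincide with those of the 2 x 2 matrix G = V^T U = [[v1·u1, v1·u2], [v2·u1, v2·u2]] = [[0, -4], [-6, -1]], and by the Sylvester determinant identity det(I_4 - U V^T) = det(I_2 - V^T U) = det([[1, 4], [6, 2]]) = (1)(2) - (4)(6) = -22. (Direct check: I - K =
[[-1, 0, -3, 0],
 [-4, 4, -6, -1],
 [2, -6, 4, 2],
 [-4, 9, -6, -2]]
has determinant -22.) The finite-dimensional Fredholm alternative says: either (I - K) is invertible, or ker(I - K) ≠ {0} and then range(I - K) = ker((I - K)^*)^⊥, with dim ker(I - K) = dim ker((I - K)^*). Since det(I - K) ≠ 0, 1 is not an eigenvalue of K and ker(I - K) = {0}, so we are in the first case: for every y there is a unique x = (I - K)^(-1) y. (Explicitly, by the Woodbury identity, (I - U V^T)^(-1) = I + U (I_2 - G)^(-1) V^T.)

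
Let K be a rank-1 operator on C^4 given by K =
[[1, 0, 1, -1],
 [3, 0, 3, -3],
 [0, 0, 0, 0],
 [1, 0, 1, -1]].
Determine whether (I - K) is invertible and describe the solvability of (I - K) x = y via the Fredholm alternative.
(I - K) is invertible (det(I - K) = 1 ≠ 0), so for every y in C^4 the equation (I - K) x = y has a unique solution.

K has rank 1, so it is an outer product K = u v^T: every row of K is a multiple of one row vector. Reading off the entries, u = (1, 3, 0, 1) and v = (1, 0, 1, -1) (row i of K equals u_i·v^T). A rank-one matrix u v^T satisfies K u = u (v·u) and kills the (3)-dimensional subspace v^⊥, so its characteristic polynomial is lambda^3 (lambda - v·u) with v·u = tr K = 0. Hence the eigenvalues of I - K are 1 (multiplicity 3) and 1 - (0) = 1, so det(I - K) = 1. (Direct check: I - K =
[[0, 0, -1, 1],
 [-3, 1, -3, 3],
 [0, 0, 1, 0],
 [-1, 0, -1, 2]]
has determinant 1.) The finite-dimensional Fredholm alternative says: either (I - K) is invertible, or ker(I - K) ≠ {0} and then range(I - K) = ker((I - K)^*)^⊥, with dim ker(I - K) = dim ker((I - K)^*). Since det(I - K) ≠ 0, 1 is not an eigenvalue of K and ker(I - K) = {0}, so we are in the first case: for every y there is a unique x = (I - K)^(-1) y. Explicitly, by the Sherman–Morrison formula, (I - u v^T)^(-1) = I + u v^T/(1 - v·u), i.e. (I - K)^(-1) = I + K.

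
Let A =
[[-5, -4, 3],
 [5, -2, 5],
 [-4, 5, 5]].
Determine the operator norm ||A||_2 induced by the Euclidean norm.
||A||_2 ≈ 8.7333 (= sqrt(largest eigenvalue of A^T A))

||A||_2 = sigma_max(A) = sqrt(lambda_max(A^T A)). Form the symmetric matrix M = A^T A =
[[66, -10, -10],
 [-10, 45, 3],
 [-10, 3, 59]].
Its characteristic polynomial (trace, sum of principal 2x2 minors, determinant of M give the coefficients) is
  p(λ) = det(λ I - M) = λ^3 - 170λ^2 + 9310λ - 164836.
No integer candidate from the rational root theorem (±divisors of 164836) is a root, so the roots are irrational. The cubic discriminant is Δ = 96637408 > 0, so there are three distinct real roots. p(40) = -436 and p(41) = 25 have opposite signs, so a root lies in (40, 41); Newton's method refines it to λ ≈ 40.9399. p(52) = 212 and p(53) = -59 have opposite signs, so a root lies in (52, 53); Newton's method refines it to λ ≈ 52.7898. p(76) = -220 and p(77) = 637 have opposite signs, so a root lies in (76, 77); Newton's method refines it to λ ≈ 76.2704. Check (Vieta): the three roots sum to 170, matching tr M = 170.
So the eigenvalues of A^T A are ≈ 40.9399, 52.7898, 76.2704 (all ≥ 0, as they must be for A^T A). The largest is λ_max ≈ 76.2704, hence ||A||_2 = sqrt(λ_max) ≈ 8.7333.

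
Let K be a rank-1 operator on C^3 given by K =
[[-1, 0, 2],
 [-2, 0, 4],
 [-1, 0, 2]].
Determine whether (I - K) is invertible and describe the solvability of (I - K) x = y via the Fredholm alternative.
(I - K) is singular (det(I - K) = 0, i.e. 1 ∈ sigma(K)). (I - K) x = y is solvable iff y ⊥ ker((I - K)^*) = span{(-1, 0, 2)}, i.e. iff -y_1 + 2y_3 = 0. When solvable, the solutions are x = y + c·(1, 2, 1), c arbitrary (ker(I - K) = span{(1, 2, 1)}, dimension 1).

K has rank 1, so it is an outer product K = u v^T: every row of K is a multiple of one row vector. Reading off the entries, u = (1, 2, 1) and v = (-1, 0, 2) (row i of K equals u_i·v^T). A rank-one matrix u v^T satisfies K u = u (v·u) and kills the (2)-dimensional subspace v^⊥, so its characteristic polynomial is lambda^2 (lambda - v·u) with v·u = tr K = 1. Hence the eigenvalues of I - K are 1 (multiplicity 2) and 1 - (1) = 0, so det(I - K) = 0. (Direct check: I - K =
[[2, 0, -2],
 [2, 1, -4],
 [1, 0, -1]]
has determinant 0.) So 1 is an eigenvalue of K and (I - K) is not invertible. The finite-dimensional Fredholm alternative says: either (I - K) is invertible, or ker(I - K) ≠ {0} and then range(I - K) = ker((I - K)^*)^⊥, with dim ker(I - K) = dim ker((I - K)^*). We are in the second case, so we need both kernels. Kernel of I - K: (I - K) u = u - u (v·u) = u - u = 0, so ker(I - K) = span{u} = span{(1, 2, 1)} (it is exactly 1-dimensional because rank(I - K) = 2). Kernel of the adjoint: K is real, so (I - K)^* = I - K^T = I - v u^T, and (I - v u^T) v = v - v (u·v) = 0; hence ker((I - K)^*) = span{v} = span{(-1, 0, 2)}. Therefore (I - K) x = y is solvable iff <y, v> = 0, i.e. iff -y_1 + 2y_3 = 0. When this holds, K y = u (v·y) = 0, so (I - K) y = y and x = y is a particular solution; the full solution set is the line x = y + c·u = y + c·(1, 2, 1), c ∈ C.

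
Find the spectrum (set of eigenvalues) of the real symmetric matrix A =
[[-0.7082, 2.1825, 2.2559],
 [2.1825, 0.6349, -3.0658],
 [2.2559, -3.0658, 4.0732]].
sigma(A) ≈ {-4, 2, 6}

A is real symmetric, so its spectrum consists of real eigenvalues. Expanding the characteristic polynomial of the displayed matrix gives
  det(λ I - A) = p(λ) = λ^3 + (-4)λ^2 + (-20)λ + (47.9969).
Solving p(λ) = 0 yields eigenvalues ≈ -4, 2, 6. (A is shown rounded to 4 decimals, so these recover the underlying integer eigenvalues to within that precision.)
Verification: the trace of A = 4 equals the sum of eigenvalues 4, and det(A) ≈ -47.9969 matches the eigenvalue product -48.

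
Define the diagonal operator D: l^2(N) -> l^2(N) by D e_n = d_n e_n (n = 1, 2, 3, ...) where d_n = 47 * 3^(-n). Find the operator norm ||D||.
||D|| = 47/3 (attained at n = 1)

For D diagonal, ||D|| = sup_n |d_n|. The sequence d_n = 47 * 3^(-n) is positive and strictly decreasing (ratio 3^(-1) < 1), so the supremum is d_1 = 47/3. Hence ||D|| = 47/3.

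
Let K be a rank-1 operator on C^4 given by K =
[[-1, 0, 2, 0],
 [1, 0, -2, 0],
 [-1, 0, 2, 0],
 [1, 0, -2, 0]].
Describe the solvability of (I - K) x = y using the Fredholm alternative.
(I - K) is singular (det(I - K) = 0, i.e. 1 ∈ sigma(K)). (I - K) x = y is solvable iff y ⊥ ker((I - K)^*) = span{(-1, 0, 2, 0)}, i.e. iff -y_1 + 2y_3 = 0. When solvable, the solutions are x = y + c·(1, -1, 1, -1), c arbitrary (ker(I - K) = span{(1, -1, 1, -1)}, dimension 1).

K has rank 1, so it is an outer product K = u v^T: every row of K is a multiple of one row vector. Reading off the entries, u = (1, -1, 1, -1) and v = (-1, 0, 2, 0) (row i of K equals u_i·v^T). A rank-one matrix u v^T satisfies K u = u (v·u) and kills the (3)-dimensional subspace v^⊥, so its characteristic polynomial is lambda^3 (lambda - v·u) with v·u = tr K = 1. Hence the eigenvalues of I - K are 1 (multiplicity 3) and 1 - (1) = 0, so det(I - K) = 0. (Direct check: I - K =
[[2, 0, -2, 0],
 [-1, 1, 2, 0],
 [1, 0, -1, 0],
 [-1, 0, 2, 1]]
has determinant 0.) So 1 is an eigenvalue of K and (I - K) is not invertible. The finite-dimensional Fredholm alternative says: either (I - K) is invertible, or ker(I - K) ≠ {0} and then range(I - K) = ker((I - K)^*)^⊥, with dim ker(I - K) = dim ker((I - K)^*). We are in the second case, so we need both kernels. Kernel of I - K: (I - K) u = u - u (v·u) = u - u = 0, so ker(I - K) = span{u} = span{(1, -1, 1, -1)} (it is exactly 1-dimensional because rank(I - K) = 3). Kernel of the adjoint: K is real, so (I - K)^* = I - K^T = I - v u^T, and (I - v u^T) v = v - v (u·v) = 0; hence ker((I - K)^*) = span{v} = span{(-1, 0, 2, 0)}. Therefore (I - K) x = y is solvable iff <y, v> = 0, i.e. iff -y_1 + 2y_3 = 0. When this holds, K y = u (v·y) = 0, so (I - K) y = y and x = y is a particular solution; the full solution set is the line x = y + c·u = y + c·(1, -1, 1, -1), c ∈ C.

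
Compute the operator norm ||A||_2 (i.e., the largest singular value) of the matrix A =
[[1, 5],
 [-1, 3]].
||A||_2 = sqrt((36 + sqrt(1040))/2) ≈ 5.8416 (= sqrt(largest eigenvalue of A^T A))

||A||_2 = sigma_max(A) = sqrt(lambda_max(A^T A)). Form the symmetric matrix M = A^T A =
[[2, 2],
 [2, 34]].
Its characteristic polynomial (trace, determinant of M give the coefficients) is
  p(λ) = det(λ I - M) = λ^2 - 36λ + 64.
For λ^2 - 36λ + 64 the discriminant is 1040. It is nonnegative but not a perfect square, so the roots are real and irrational: λ = (36 ± sqrt(1040))/2 ≈ 34.1245, 1.8755.
So the eigenvalues of A^T A are ≈ 1.8755, 34.1245 (all ≥ 0, as they must be for A^T A). The largest is λ_max = (36 + sqrt(1040))/2 ≈ 34.1245, hence ||A||_2 = sqrt(λ_max) = sqrt((36 + sqrt(1040))/2) ≈ 5.8416.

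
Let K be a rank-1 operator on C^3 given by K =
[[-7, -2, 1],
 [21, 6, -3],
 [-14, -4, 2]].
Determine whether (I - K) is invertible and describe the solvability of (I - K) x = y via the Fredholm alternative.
(I - K) is singular (det(I - K) = 0, i.e. 1 ∈ sigma(K)). (I - K) x = y is solvable iff y ⊥ ker((I - K)^*) = span{(-7, -2, 1)}, i.e. iff -7y_1 - 2y_2 + y_3 = 0. When solvable, the solutions are x = y + c·(1, -3, 2), c arbitrary (ker(I - K) = span{(1, -3, 2)}, dimension 1).

K has rank 1, so it is an outer product K = u v^T: every row of K is a multiple of one row vector. Reading off the entries, u = (1, -3, 2) and v = (-7, -2, 1) (row i of K equals u_i·v^T). A rank-one matrix u v^T satisfies K u = u (v·u) and kills the (2)-dimensional subspace v^⊥, so its characteristic polynomial is lambda^2 (lambda - v·u) with v·u = tr K = 1. Hence the eigenvalues of I - K are 1 (multiplicity 2) and 1 - (1) = 0, so det(I - K) = 0. (Direct check: I - K =
[[8, 2, -1],
 [-21, -5, 3],
 [14, 4, -1]]
has determinant 0.) So 1 is an eigenvalue of K and (I - K) is not invertible. The finite-dimensional Fredholm alternative says: either (I - K) is invertible, or ker(I - K) ≠ {0} and then range(I - K) = ker((I - K)^*)^⊥, with dim ker(I - K) = dim ker((I - K)^*). We are in the second case, so we need both kernels. Kernel of I - K: (I - K) u = u - u (v·u) = u - u = 0, so ker(I - K) = span{u} = span{(1, -3, 2)} (it is exactly 1-dimensional because rank(I - K) = 2). Kernel of the adjoint: K is real, so (I - K)^* = I - K^T = I - v u^T, and (I - v u^T) v = v - v (u·v) = 0; hence ker((I - K)^*) = span{v} = span{(-7, -2, 1)}. Therefore (I - K) x = y is solvable iff <y, v> = 0, i.e. iff -7y_1 - 2y_2 + y_3 = 0. When this holds, K y = u (v·y) = 0, so (I - K) y = y and x = y is a particular solution; the full solution set is the line x = y + c·u = y + c·(1, -3, 2), c ∈ C.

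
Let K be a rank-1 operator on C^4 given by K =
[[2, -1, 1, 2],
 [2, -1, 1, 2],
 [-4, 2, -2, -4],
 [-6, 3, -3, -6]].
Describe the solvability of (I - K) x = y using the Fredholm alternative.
(I - K) is invertible (det(I - K) = 8 ≠ 0), so for every y in C^4 the equation (I - K) x = y has a unique solution.

K has rank 1, so it is an outer product K = u v^T: every row of K is a multiple of one row vector. Reading off the entries, u = (1, 1, -2, -3) and v = (2, -1, 1, 2) (row i of K equals u_i·v^T). A rank-one matrix u v^T satisfies K u = u (v·u) and kills the (3)-dimensional subspace v^⊥, so its characteristic polynomial is lambda^3 (lambda - v·u) with v·u = tr K = -7. Hence the eigenvalues of I - K are 1 (multiplicity 3) and 1 - (-7) = 8, so det(I - K) = 8. (Direct check: I - K =
[[-1, 1, -1, -2],
 [-2, 2, -1, -2],
 [4, -2, 3, 4],
 [6, -3, 3, 7]]
has determinant 8.) The finite-dimensional Fredholm alternative says: either (I - K) is invertible, or ker(I - K) ≠ {0} and then range(I - K) = ker((I - K)^*)^⊥, with dim ker(I - K) = dim ker((I - K)^*). Since det(I - K) ≠ 0, 1 is not an eigenvalue of K and ker(I - K) = {0}, so we are in the first case: for every y there is a unique x = (I - K)^(-1) y. Explicitly, by the Sherman–Morrison formula, (I - u v^T)^(-1) = I + u v^T/(1 - v·u), i.e. (I - K)^(-1) = I + K/(8).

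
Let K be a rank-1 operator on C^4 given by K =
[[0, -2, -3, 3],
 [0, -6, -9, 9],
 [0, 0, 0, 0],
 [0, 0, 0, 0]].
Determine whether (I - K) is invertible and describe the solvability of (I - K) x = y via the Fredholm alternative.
(I - K) is invertible (det(I - K) = 7 ≠ 0), so for every y in C^4 the equation (I - K) x = y has a unique solution.

K has rank 1, so it is an outer product K = u v^T: every row of K is a multiple of one row vector. Reading off the entries, u = (1, 3, 0, 0) and v = (0, -2, -3, 3) (row i of K equals u_i·v^T). A rank-one matrix u v^T satisfies K u = u (v·u) and kills the (3)-dimensional subspace v^⊥, so its characteristic polynomial is lambda^3 (lambda - v·u) with v·u = tr K = -6. Hence the eigenvalues of I - K are 1 (multiplicity 3) and 1 - (-6) = 7, so det(I - K) = 7. (Direct check: I - K =
[[1, 2, 3, -3],
 [0, 7, 9, -9],
 [0, 0, 1, 0],
 [0, 0, 0, 1]]
has determinant 7.) The finite-dimensional Fredholm alternative says: either (I - K) is invertible, or ker(I - K) ≠ {0} and then range(I - K) = ker((I - K)^*)^⊥, with dim ker(I - K) = dim ker((I - K)^*). Since det(I - K) ≠ 0, 1 is not an eigenvalue of K and ker(I - K) = {0}, so we are in the first case: for every y there is a unique x = (I - K)^(-1) y. Explicitly, by the Sherman–Morrison formula, (I - u v^T)^(-1) = I + u v^T/(1 - v·u), i.e. (I - K)^(-1) = I + K/(7).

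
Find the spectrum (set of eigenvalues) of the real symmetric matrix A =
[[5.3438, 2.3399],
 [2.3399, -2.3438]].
sigma(A) ≈ {-3, 6}

A is real symmetric, so its spectrum consists of real eigenvalues. Expanding the characteristic polynomial of the displayed matrix gives
  det(λ I - A) = p(λ) = λ^2 + (-3)λ + (-18).
Solving p(λ) = 0 yields eigenvalues ≈ -3, 6. (A is shown rounded to 4 decimals, so these recover the underlying integer eigenvalues to within that precision.)
Verification: the trace of A = 3 equals the sum of eigenvalues 3, and det(A) ≈ -17.9999 matches the eigenvalue product -18.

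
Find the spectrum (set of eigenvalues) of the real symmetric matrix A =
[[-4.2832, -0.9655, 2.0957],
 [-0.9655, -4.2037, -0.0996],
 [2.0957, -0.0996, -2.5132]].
sigma(A) ≈ {-6, -4, -1}

A is real symmetric, so its spectrum consists of real eigenvalues. Expanding the characteristic polynomial of the displayed matrix gives
  det(λ I - A) = p(λ) = λ^3 + (11)λ^2 + (34)λ + (24).
Solving p(λ) = 0 yields eigenvalues ≈ -6, -4, -1. (A is shown rounded to 4 decimals, so these recover the underlying integer eigenvalues to within that precision.)
Verification: the trace of A = -11 equals the sum of eigenvalues -11, and det(A) ≈ -24.0001 matches the eigenvalue product -24.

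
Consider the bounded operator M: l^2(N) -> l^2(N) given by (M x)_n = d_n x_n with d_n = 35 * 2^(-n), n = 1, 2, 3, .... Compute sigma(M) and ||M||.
sigma(M) = {35 * 2^(-n) : n ≥ 1} ∪ {0}; ||M|| = 35/2

A bounded diagonal operator on l^2 with diagonal entries d_n has spectrum equal to the closure of {d_n : n ≥ 1}: every d_n is an eigenvalue (with eigenvector e_n), so {d_n} ⊂ sigma(M); the spectrum is closed, so its closure is too; and for lambda not in the closure, (M - lambda I) has bounded inverse (the diagonal entries 1/(d_n - lambda) are bounded). For our sequence d_n = 35 * 2^(-n), n = 1, 2, 3, ...:
  - {d_n} = {35 * 2^(-n) : n ≥ 1}; the only limit point is 0
  - closure = {35 * 2^(-n) : n ≥ 1} ∪ {0}
For the norm: a diagonal operator has ||M|| = sup_n |d_n|. Here d_n = 35 * 2^(-n) is positive and decreasing, so sup_n |d_n| = d_1 = 35/2. So ||M|| = 35/2.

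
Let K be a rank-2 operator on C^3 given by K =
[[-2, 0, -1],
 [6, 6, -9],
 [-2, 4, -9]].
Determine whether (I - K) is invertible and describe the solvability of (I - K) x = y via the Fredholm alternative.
(I - K) is invertible (det(I - K) = -8 ≠ 0), so for every y in C^3 the equation (I - K) x = y has a unique solution.

K has rank 2 and factors as K = U V^T = u1 v1^T + u2 v2^T with u1 = (1, 0, 3), v1 = (-2, 0, -1), u2 = (0, -3, -2), v2 = (-2, -2, 3) (multiplying out reproduces the displayed K). The nonzero eigenvalues of U V^T coincide with those of the 2 x 2 matrix G = V^T U = [[v1·u1, v1·u2], [v2·u1, v2·u2]] = [[-5, 2], [7, 0]], and by the Sylvester determinant identity det(I_3 - U V^T) = det(I_2 - V^T U) = det([[6, -2], [-7, 1]]) = (6)(1) - (-2)(-7) = -8. (Direct check: I - K =
[[3, 0, 1],
 [-6, -5, 9],
 [2, -4, 10]]
has determinant -8.) The finite-dimensional Fredholm alternative says: either (I - K) is invertible, or ker(I - K) ≠ {0} and then range(I - K) = ker((I - K)^*)^⊥, with dim ker(I - K) = dim ker((I - K)^*). Since det(I - K) ≠ 0, 1 is not an eigenvalue of K and ker(I - K) = {0}, so we are in the first case: for every y there is a unique x = (I - K)^(-1) y. (Explicitly, by the Woodbury identity, (I - U V^T)^(-1) = I + U (I_2 - G)^(-1) V^T.)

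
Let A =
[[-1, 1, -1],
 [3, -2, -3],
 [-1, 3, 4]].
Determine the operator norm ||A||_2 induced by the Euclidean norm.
||A||_2 ≈ 6.7185 (= sqrt(largest eigenvalue of A^T A))

||A||_2 = sigma_max(A) = sqrt(lambda_max(A^T A)). Form the symmetric matrix M = A^T A =
[[11, -10, -12],
 [-10, 14, 17],
 [-12, 17, 26]].
Its characteristic polynomial (trace, sum of principal 2x2 minors, determinant of M give the coefficients) is
  p(λ) = det(λ I - M) = λ^3 - 51λ^2 + 271λ - 289.
No integer candidate from the rational root theorem (±divisors of 289) is a root, so the roots are irrational. The cubic discriminant is Δ = 27707216 > 0, so there are three distinct real roots. p(1) = -68 and p(2) = 57 have opposite signs, so a root lies in (1, 2); Newton's method refines it to λ ≈ 1.4518. p(4) = 43 and p(5) = -84 have opposite signs, so a root lies in (4, 5); Newton's method refines it to λ ≈ 4.4102. p(45) = -244 and p(46) = 1597 have opposite signs, so a root lies in (45, 46); Newton's method refines it to λ ≈ 45.138. Check (Vieta): the three roots sum to 51, matching tr M = 51.
So the eigenvalues of A^T A are ≈ 1.4518, 4.4102, 45.138 (all ≥ 0, as they must be for A^T A). The largest is λ_max ≈ 45.138, hence ||A||_2 = sqrt(λ_max) ≈ 6.7185.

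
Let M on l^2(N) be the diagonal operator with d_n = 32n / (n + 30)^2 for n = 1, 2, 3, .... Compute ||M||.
||M|| = 4/15 (attained at n = 30)

For M diagonal, ||M|| = sup_n |d_n|. Treat f(x) = 32x / (x + 30)^2 for real x > 0. By the quotient rule, f'(x) = 32(30 - x)/(x + 30)^3, which is positive for x < 30 and negative for x > 30. So f has a unique maximum at x = 30, and since 30 is a positive integer, the supremum over n ≥ 1 is attained at n = 30: d_30 = 32·30/(30 + 30)^2 = 32·30/3600 = 4/15. Hence ||M|| = 4/15.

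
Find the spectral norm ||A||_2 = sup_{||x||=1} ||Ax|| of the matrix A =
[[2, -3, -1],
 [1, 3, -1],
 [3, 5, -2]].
||A||_2 ≈ 7.1297 (= sqrt(largest eigenvalue of A^T A))

||A||_2 = sigma_max(A) = sqrt(lambda_max(A^T A)). Form the symmetric matrix M = A^T A =
[[14, 12, -9],
 [12, 43, -10],
 [-9, -10, 6]].
Its characteristic polynomial (trace, sum of principal 2x2 minors, determinant of M give the coefficients) is
  p(λ) = det(λ I - M) = λ^3 - 63λ^2 + 619λ - 25.
No integer candidate from the rational root theorem (±divisors of 25) is a root, so the roots are irrational. The cubic discriminant is Δ = 564586448 > 0, so there are three distinct real roots. p(0) = -25 and p(1) = 532 have opposite signs, so a root lies in (0, 1); Newton's method refines it to λ ≈ 0.0406. p(12) = 59 and p(13) = -428 have opposite signs, so a root lies in (12, 13); Newton's method refines it to λ ≈ 12.127. p(50) = -1575 and p(51) = 332 have opposite signs, so a root lies in (50, 51); Newton's method refines it to λ ≈ 50.8324. Check (Vieta): the three roots sum to 63, matching tr M = 63.
So the eigenvalues of A^T A are ≈ 0.0406, 12.127, 50.8324 (all ≥ 0, as they must be for A^T A). The largest is λ_max ≈ 50.8324, hence ||A||_2 = sqrt(λ_max) ≈ 7.1297.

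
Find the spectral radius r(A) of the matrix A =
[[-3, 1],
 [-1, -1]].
r(A) = 2

The eigenvalues of A are the roots of its characteristic polynomial. With M = A (coefficients from the trace and determinant):
  p(λ) = det(λ I - M) = λ^2 + 4λ + 4.
For λ^2 + 4λ + 4 the discriminant is 0. It is a perfect square (0^2), so the roots are rational: λ = (-4 ± 0)/2 = -2, -2.
Thus the eigenvalues (to 4 decimals) are -2 (modulus 2). The spectral radius is the largest modulus: r(A) = 2. (Cross-check: r(A) ≤ ||A||_2 ≈ 3.2361; equality holds whenever A is normal, though it can also hold for some non-normal A.)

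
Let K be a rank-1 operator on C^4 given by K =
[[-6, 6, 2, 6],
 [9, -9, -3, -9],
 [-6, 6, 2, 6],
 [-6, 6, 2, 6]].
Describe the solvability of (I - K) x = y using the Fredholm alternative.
(I - K) is invertible (det(I - K) = 8 ≠ 0), so for every y in C^4 the equation (I - K) x = y has a unique solution.

K has rank 1, so it is an outer product K = u v^T: every row of K is a multiple of one row vector. Reading off the entries, u = (2, -3, 2, 2) and v = (-3, 3, 1, 3) (row i of K equals u_i·v^T). A rank-one matrix u v^T satisfies K u = u (v·u) and kills the (3)-dimensional subspace v^⊥, so its characteristic polynomial is lambda^3 (lambda - v·u) with v·u = tr K = -7. Hence the eigenvalues of I - K are 1 (multiplicity 3) and 1 - (-7) = 8, so det(I - K) = 8. (Direct check: I - K =
[[7, -6, -2, -6],
 [-9, 10, 3, 9],
 [6, -6, -1, -6],
 [6, -6, -2, -5]]
has determinant 8.) The finite-dimensional Fredholm alternative says: either (I - K) is invertible, or ker(I - K) ≠ {0} and then range(I - K) = ker((I - K)^*)^⊥, with dim ker(I - K) = dim ker((I - K)^*). Since det(I - K) ≠ 0, 1 is not an eigenvalue of K and ker(I - K) = {0}, so we are in the first case: for every y there is a unique x = (I - K)^(-1) y. Explicitly, by the Sherman–Morrison formula, (I - u v^T)^(-1) = I + u v^T/(1 - v·u), i.e. (I - K)^(-1) = I + K/(8).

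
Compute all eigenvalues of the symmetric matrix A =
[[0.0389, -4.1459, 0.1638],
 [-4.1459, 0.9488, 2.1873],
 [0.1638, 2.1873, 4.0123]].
sigma(A) ≈ {-4, 3, 6}

A is real symmetric, so its spectrum consists of real eigenvalues. Expanding the characteristic polynomial of the displayed matrix gives
  det(λ I - A) = p(λ) = λ^3 + (-5)λ^2 + (-18)λ + (72).
Solving p(λ) = 0 yields eigenvalues ≈ -4, 3, 6. (A is shown rounded to 4 decimals, so these recover the underlying integer eigenvalues to within that precision.)
Verification: the trace of A = 5 equals the sum of eigenvalues 5, and det(A) ≈ -71.9996 matches the eigenvalue product -72.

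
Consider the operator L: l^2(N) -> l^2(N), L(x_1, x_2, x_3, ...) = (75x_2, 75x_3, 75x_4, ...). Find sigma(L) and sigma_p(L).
sigma(L) = closed disk {z in C : |z| ≤ 75}; sigma_p(L) = open disk {z in C : |z| < 75}

Note L = 75·V where V is the unit left shift (V x)_k = x_{k+1}; so sigma(L) = 75·sigma(V) and ||L|| = 75||V||. ||L x||^2 = 5625sum_{k≥2} |x_k|^2 ≤ 5625||x||^2, with equality on {x : x_1 = 0}, so ||L|| = 75. For any lambda with |lambda| < 75, set r = lambda/75 (|r| < 1); the vector x = (1, r, r^2, ...) is in l^2 and satisfies L x = 75(r, r^2, ...) = lambda x, so lambda is an eigenvalue. On the boundary |lambda| = 75 the geometric series diverges, so no l^2 eigenvector exists, but these lambda lie in the approximate point spectrum. Hence sigma(L) is the closed disk of radius 75 and sigma_p(L) is the open disk.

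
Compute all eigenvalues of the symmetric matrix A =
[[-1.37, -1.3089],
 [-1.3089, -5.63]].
sigma(A) ≈ {-6, -1}

A is real symmetric, so its spectrum consists of real eigenvalues. Expanding the characteristic polynomial of the displayed matrix gives
  det(λ I - A) = p(λ) = λ^2 + (7)λ + (6).
Solving p(λ) = 0 yields eigenvalues ≈ -6, -1. (A is shown rounded to 4 decimals, so these recover the underlying integer eigenvalues to within that precision.)
Verification: the trace of A = -7 equals the sum of eigenvalues -7, and det(A) ≈ 5.9999 matches the eigenvalue product 6.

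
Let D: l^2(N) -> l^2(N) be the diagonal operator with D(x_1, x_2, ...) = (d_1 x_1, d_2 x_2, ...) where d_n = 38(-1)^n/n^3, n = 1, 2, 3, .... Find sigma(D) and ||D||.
sigma(D) = {38(-1)^n/n^3 : n ≥ 1} ∪ {0}; ||D|| = 38

A bounded diagonal operator on l^2 with diagonal entries d_n has spectrum equal to the closure of {d_n : n ≥ 1}: every d_n is an eigenvalue (with eigenvector e_n), so {d_n} ⊂ sigma(D); the spectrum is closed, so its closure is too; and for lambda not in the closure, (D - lambda I) has bounded inverse (the diagonal entries 1/(d_n - lambda) are bounded). For our sequence d_n = 38(-1)^n/n^3, n = 1, 2, 3, ...:
  - {d_n} = {38(-1)^n/n^3 : n ≥ 1}; the only limit point is 0
  - closure = {38(-1)^n/n^3 : n ≥ 1} ∪ {0}
For the norm: a diagonal operator has ||D|| = sup_n |d_n|. Here |d_n| = 38/n^3 is decreasing, so sup_n |d_n| = |d_1| = 38. So ||D|| = 38.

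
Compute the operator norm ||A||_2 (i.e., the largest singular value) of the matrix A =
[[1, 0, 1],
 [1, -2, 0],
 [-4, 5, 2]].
||A||_2 ≈ 7.0367 (= sqrt(largest eigenvalue of A^T A))

||A||_2 = sigma_max(A) = sqrt(lambda_max(A^T A)). Form the symmetric matrix M = A^T A =
[[18, -22, -7],
 [-22, 29, 10],
 [-7, 10, 5]].
Its characteristic polynomial (trace, sum of principal 2x2 minors, determinant of M give the coefficients) is
  p(λ) = det(λ I - M) = λ^3 - 52λ^2 + 124λ - 49.
No integer candidate from the rational root theorem (±divisors of 49) is a root, so the roots are irrational. The cubic discriminant is Δ = 12013349 > 0, so there are three distinct real roots. p(0) = -49 and p(1) = 24 have opposite signs, so a root lies in (0, 1); Newton's method refines it to λ ≈ 0.4983. p(1) = 24 and p(2) = -1 have opposite signs, so a root lies in (1, 2); Newton's method refines it to λ ≈ 1.986. p(49) = -1176 and p(50) = 1151 have opposite signs, so a root lies in (49, 50); Newton's method refines it to λ ≈ 49.5157. Check (Vieta): the three roots sum to 52, matching tr M = 52.
So the eigenvalues of A^T A are ≈ 0.4983, 1.986, 49.5157 (all ≥ 0, as they must be for A^T A). The largest is λ_max ≈ 49.5157, hence ||A||_2 = sqrt(λ_max) ≈ 7.0367.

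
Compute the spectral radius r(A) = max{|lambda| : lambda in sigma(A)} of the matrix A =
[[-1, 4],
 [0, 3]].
r(A) = 3

The eigenvalues of A are the roots of its characteristic polynomial. With M = A (coefficients from the trace and determinant):
  p(λ) = det(λ I - M) = λ^2 - 2λ - 3.
For λ^2 - 2λ - 3 the discriminant is 16. It is a perfect square (4^2), so the roots are rational: λ = (2 ± 4)/2 = 3, -1.
Thus the eigenvalues (to 4 decimals) are 3 (modulus 3); -1 (modulus 1). The spectral radius is the largest modulus: r(A) = 3. (Cross-check: r(A) ≤ ||A||_2 ≈ 5.0645; equality holds whenever A is normal, though it can also hold for some non-normal A.)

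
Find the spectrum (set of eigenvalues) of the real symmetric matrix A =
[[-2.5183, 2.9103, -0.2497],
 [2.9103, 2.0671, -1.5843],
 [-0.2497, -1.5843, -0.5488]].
sigma(A) ≈ {-4, -1, 4}

A is real symmetric, so its spectrum consists of real eigenvalues. Expanding the characteristic polynomial of the displayed matrix gives
  det(λ I - A) = p(λ) = λ^3 + (1)λ^2 + (-16)λ + (-16).
Solving p(λ) = 0 yields eigenvalues ≈ -4, -1, 4. (A is shown rounded to 4 decimals, so these recover the underlying integer eigenvalues to within that precision.)
Verification: the trace of A = -1 equals the sum of eigenvalues -1, and det(A) ≈ 15.9998 matches the eigenvalue product 16.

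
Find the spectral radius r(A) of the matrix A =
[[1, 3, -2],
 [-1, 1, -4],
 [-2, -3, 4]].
r(A) ≈ 6.9485

The eigenvalues of A are the roots of its characteristic polynomial. With M = A (coefficients from the trace, the sum of principal 2x2 minors, and det A):
  p(λ) = det(λ I - M) = λ^3 - 6λ^2 - 4λ - 18.
No integer candidate from the rational root theorem (±divisors of 18) is a root, so the roots are irrational. The cubic discriminant is Δ = -31244 < 0, so there is one real root and a complex-conjugate pair. p(6) = -42 and p(7) = 3 have opposite signs, so a root lies in (6, 7); Newton's method refines it to λ ≈ 6.9485. Dividing out (λ - (6.9485)) leaves approximately λ^2 + 0.9485λ + 2.5905. For λ^2 + 0.9485λ + 2.5905 the discriminant is -9.4624. It is negative, so the remaining roots are the complex-conjugate pair λ ≈ -0.4742 ± 1.538i. Their product equals the constant term, so |λ|^2 ≈ 2.5905 and |λ| ≈ 1.6095.
Thus the eigenvalues (to 4 decimals) are 6.9485 (modulus 6.9485); -0.4742 ± 1.538i (modulus 1.6095). The spectral radius is the largest modulus: r(A) ≈ 6.9485. (Cross-check: r(A) ≤ ||A||_2 ≈ 7.2803; equality holds whenever A is normal, though it can also hold for some non-normal A.)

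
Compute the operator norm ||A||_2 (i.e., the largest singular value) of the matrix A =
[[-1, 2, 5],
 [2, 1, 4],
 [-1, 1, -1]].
||A||_2 ≈ 6.8196 (= sqrt(largest eigenvalue of A^T A))

||A||_2 = sigma_max(A) = sqrt(lambda_max(A^T A)). Form the symmetric matrix M = A^T A =
[[6, -1, 4],
 [-1, 6, 13],
 [4, 13, 42]].
Its characteristic polynomial (trace, sum of principal 2x2 minors, determinant of M give the coefficients) is
  p(λ) = det(λ I - M) = λ^3 - 54λ^2 + 354λ - 256.
No integer candidate from the rational root theorem (±divisors of 256) is a root, so the roots are irrational. The cubic discriminant is Δ = 113047920 > 0, so there are three distinct real roots. p(0) = -256 and p(1) = 45 have opposite signs, so a root lies in (0, 1); Newton's method refines it to λ ≈ 0.8255. p(6) = 140 and p(7) = -81 have opposite signs, so a root lies in (6, 7); Newton's method refines it to λ ≈ 6.6679. p(46) = -900 and p(47) = 919 have opposite signs, so a root lies in (46, 47); Newton's method refines it to λ ≈ 46.5065. Check (Vieta): the three roots sum to 54, matching tr M = 54.
So the eigenvalues of A^T A are ≈ 0.8255, 6.6679, 46.5065 (all ≥ 0, as they must be for A^T A). The largest is λ_max ≈ 46.5065, hence ||A||_2 = sqrt(λ_max) ≈ 6.8196.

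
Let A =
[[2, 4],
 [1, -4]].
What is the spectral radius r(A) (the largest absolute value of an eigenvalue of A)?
r(A) = (2 + sqrt(52))/2 ≈ 4.6056

The eigenvalues of A are the roots of its characteristic polynomial. With M = A (coefficients from the trace and determinant):
  p(λ) = det(λ I - M) = λ^2 + 2λ - 12.
For λ^2 + 2λ - 12 the discriminant is 52. It is nonnegative but not a perfect square, so the roots are real and irrational: λ = (-2 ± sqrt(52))/2 ≈ 2.6056, -4.6056.
Thus the eigenvalues (to 4 decimals) are 2.6056 (modulus 2.6056); -4.6056 (modulus 4.6056). The spectral radius is the largest modulus: r(A) = (2 + sqrt(52))/2 ≈ 4.6056. (Cross-check: r(A) ≤ ||A||_2 ≈ 5.7079; equality holds whenever A is normal, though it can also hold for some non-normal A.)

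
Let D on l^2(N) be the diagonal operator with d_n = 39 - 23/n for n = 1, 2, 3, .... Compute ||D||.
||D|| = 39

For a diagonal operator on l^2 with entries d_n, ||D|| = sup_n |d_n|. Here d_1 = 16, d_2 = 55/2, ..., and d_n = 39 - 23/n increases monotonically toward 39. All terms lie in [16, 39), so |d_n| = d_n and the supremum is the limit 39, which is not attained by any individual d_n. Hence ||D|| = 39.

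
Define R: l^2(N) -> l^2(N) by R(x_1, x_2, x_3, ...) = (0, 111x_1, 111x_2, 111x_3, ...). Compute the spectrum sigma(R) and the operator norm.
sigma(R) = closed disk {z in C : |z| ≤ 111}; ||R|| = 111

Note R = 111·U where U is the unit right shift (U x)_k = x_{k-1} (with x_0 := 0); so ||R|| = 111||U|| and sigma(R) = 111·sigma(U). ||R x||^2 = sum_{k≥1} |111x_k|^2 = 12321||x||^2, so ||R|| = 111 and sigma(R) ⊂ {|z| ≤ 111}. For any |lambda| < 111, the equation (R - lambda I) x = 0 forces x_1 = 0, then 111x_k = lambda x_{k+1} ⇒ x = 0, so R has no eigenvalues. But (R - lambda I) is not surjective for |lambda| < 111: solving (R - lambda I) x = e_1 would require x_n proportional to (lambda/111)^(-n), which is not in l^2. So every |lambda| < 111 lies in the residual spectrum. The boundary |lambda| = 111 is in the approximate point spectrum (the spectrum is closed). Hence sigma(R) is the closed disk of radius 111.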